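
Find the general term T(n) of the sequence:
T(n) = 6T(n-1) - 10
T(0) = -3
First-order linear non-homogeneous.
Homogeneous solution: T_h(n) = A·(6)^n.
Try constant particular solution T_p = K: K = 6K - 10 ⇒ K = 2.
General: T(n) = A·(6)^n + 2.
Apply T(0) = -3: A + 2 = -3 ⇒ A = -5.
So T(n) = 2 - 5 \cdot 6^{n}.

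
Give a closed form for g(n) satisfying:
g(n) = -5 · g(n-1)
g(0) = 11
Pure geometric recurrence with ratio -5.
By induction g(n) = g(0) · (-5)^n = 11 \left(-5\right)^{n}.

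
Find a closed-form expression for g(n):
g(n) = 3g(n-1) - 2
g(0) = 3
First-order linear non-homogeneous.
Homogeneous solution: g_h(n) = A·(3)^n.
Try constant particular solution g_p = K: K = 3K - 2 ⇒ K = 1.
General: g(n) = A·(3)^n + 1.
Apply g(0) = 3: A + 1 = 3 ⇒ A = 2.
So g(n) = 2 \cdot 3^{n} + 1.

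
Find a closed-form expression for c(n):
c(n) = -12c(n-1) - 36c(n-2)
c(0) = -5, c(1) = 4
Characteristic equation: x² + 12x + 36 = 0, which is (x - (-6))².
Repeated root r = -6.
General solution: c(n) = (A + Bn)·(-6)^n.
From c(0) = -5: A = -5.
From c(1) = 4: (A + B)·(-6) = 4 ⇒ B = \frac{13}{3}.
So c(n) = \left(\frac{13 n}{3} - 5\right) \cdot (-6)^n.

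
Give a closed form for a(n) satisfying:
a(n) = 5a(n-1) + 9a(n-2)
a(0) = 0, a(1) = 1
Characteristic equation: x² - 5x - 9 = 0.
Discriminant Δ = (5)² + 4·(9) = 61.
Roots r₁,₂ = (5 ± √61)/2, so r₁ = \frac{5}{2} + \frac{\sqrt{61}}{2}, r₂ = \frac{5}{2} - \frac{\sqrt{61}}{2}.
General solution: a(n) = A·r₁^n + B·r₂^n.
From the initial conditions, A + B = 0 and r₁A + r₂B = 1.
Since r₁ - r₂ = √61: A = (1 - (0)r₂)/√61 = \frac{\sqrt{61}}{61}, and B = 0 - A = - \frac{\sqrt{61}}{61}.
So a(n) = \left(\frac{\sqrt{61}}{61}\right)\left(\frac{5}{2} + \frac{\sqrt{61}}{2}\right)^n + \left(- \frac{\sqrt{61}}{61}\right)\left(\frac{5}{2} - \frac{\sqrt{61}}{2}\right)^n.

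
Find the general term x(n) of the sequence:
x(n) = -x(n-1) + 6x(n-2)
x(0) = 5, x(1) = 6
Characteristic equation: x² + x - 6 = 0, which factors as (x - (-3))(x - (2)) = 0.
Roots r₁ = -3, r₂ = 2 (distinct).
General solution: x(n) = A·(-3)^n + B·(2)^n.
From x(0) = 5: A + B = 5.
From x(1) = 6: -3A + 2B = 6.
Solving: A = \frac{4}{5}, B = \frac{21}{5}.
So x(n) = \frac{4 \left(-3\right)^{n}}{5} + \frac{21 \cdot 2^{n}}{5}.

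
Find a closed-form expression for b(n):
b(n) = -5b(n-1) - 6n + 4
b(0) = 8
First-order linear with linear forcing.
Homogeneous solution: b_h(n) = A·(-5)^n.
Try particular b_p(n) = pn + q. Substituting:
  pn + q = -5(p(n-1) + q) - 6n + 4.
Matching the n-coefficient: p = -5p - 6 ⇒ p = -1.
Matching constants: q = 5p - 5q + 4 ⇒ q = - \frac{1}{6}.
General: b(n) = A·(-5)^n - n - \frac{1}{6}.
Apply b(0) = 8: A - \frac{1}{6} = 8 ⇒ A = \frac{49}{6}.
So b(n) = \frac{49 \left(-5\right)^{n}}{6} - n - \frac{1}{6}.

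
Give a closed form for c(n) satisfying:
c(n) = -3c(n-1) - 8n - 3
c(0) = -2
First-order linear with linear forcing.
Homogeneous solution: c_h(n) = A·(-3)^n.
Try particular c_p(n) = pn + q. Substituting:
  pn + q = -3(p(n-1) + q) - 8n - 3.
Matching the n-coefficient: p = -3p - 8 ⇒ p = -2.
Matching constants: q = 3p - 3q - 3 ⇒ q = - \frac{9}{4}.
General: c(n) = A·(-3)^n - 2 n - \frac{9}{4}.
Apply c(0) = -2: A - \frac{9}{4} = -2 ⇒ A = \frac{1}{4}.
So c(n) = \frac{\left(-3\right)^{n}}{4} - 2 n - \frac{9}{4}.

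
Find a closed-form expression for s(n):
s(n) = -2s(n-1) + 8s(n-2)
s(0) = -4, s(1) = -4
Characteristic equation: x² + 2x - 8 = 0, which factors as (x - (2))(x - (-4)) = 0.
Roots r₁ = 2, r₂ = -4 (distinct).
General solution: s(n) = A·(2)^n + B·(-4)^n.
From s(0) = -4: A + B = -4.
From s(1) = -4: 2A - 4B = -4.
Solving: A = - \frac{10}{3}, B = - \frac{2}{3}.
So s(n) = - \frac{2 \left(-4\right)^{n}}{3} - \frac{10 \cdot 2^{n}}{3}.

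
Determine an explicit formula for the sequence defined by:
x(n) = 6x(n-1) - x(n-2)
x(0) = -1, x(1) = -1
Characteristic equation: x² - 6x + 1 = 0.
Discriminant Δ = (6)² + 4·(-1) = 32.
Roots r₁,₂ = (6 ± √32)/2, so r₁ = 2 \sqrt{2} + 3, r₂ = 3 - 2 \sqrt{2}.
General solution: x(n) = A·r₁^n + B·r₂^n.
From the initial conditions, A + B = -1 and r₁A + r₂B = -1.
Since r₁ - r₂ = √32: A = (-1 - (-1)r₂)/√32 = - \frac{1}{2} + \frac{\sqrt{2}}{4}, and B = -1 - A = - \frac{1}{2} - \frac{\sqrt{2}}{4}.
So x(n) = \left(- \frac{1}{2} + \frac{\sqrt{2}}{4}\right)\left(2 \sqrt{2} + 3\right)^n + \left(- \frac{1}{2} - \frac{\sqrt{2}}{4}\right)\left(3 - 2 \sqrt{2}\right)^n.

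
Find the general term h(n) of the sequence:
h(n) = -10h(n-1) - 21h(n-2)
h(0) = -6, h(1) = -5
Characteristic equation: x² + 10x + 21 = 0, which factors as (x - (-7))(x - (-3)) = 0.
Roots r₁ = -7, r₂ = -3 (distinct).
General solution: h(n) = A·(-7)^n + B·(-3)^n.
From h(0) = -6: A + B = -6.
From h(1) = -5: -7A - 3B = -5.
Solving: A = \frac{23}{4}, B = - \frac{47}{4}.
So h(n) = - \frac{47 \left(-3\right)^{n}}{4} + \frac{23 \left(-7\right)^{n}}{4}.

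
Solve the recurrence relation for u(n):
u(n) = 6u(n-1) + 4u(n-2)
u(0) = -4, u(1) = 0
Characteristic equation: x² - 6x - 4 = 0.
Discriminant Δ = (6)² + 4·(4) = 52.
Roots r₁,₂ = (6 ± √52)/2, so r₁ = 3 + \sqrt{13}, r₂ = 3 - \sqrt{13}.
General solution: u(n) = A·r₁^n + B·r₂^n.
From the initial conditions, A + B = -4 and r₁A + r₂B = 0.
Since r₁ - r₂ = √52: A = (0 - (-4)r₂)/√52 = -2 + \frac{6 \sqrt{13}}{13}, and B = -4 - A = -2 - \frac{6 \sqrt{13}}{13}.
So u(n) = \left(-2 + \frac{6 \sqrt{13}}{13}\right)\left(3 + \sqrt{13}\right)^n + \left(-2 - \frac{6 \sqrt{13}}{13}\right)\left(3 - \sqrt{13}\right)^n.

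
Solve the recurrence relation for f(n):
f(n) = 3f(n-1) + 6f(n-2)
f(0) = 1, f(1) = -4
Characteristic equation: x² - 3x - 6 = 0.
Discriminant Δ = (3)² + 4·(6) = 33.
Roots r₁,₂ = (3 ± √33)/2, so r₁ = \frac{3}{2} + \frac{\sqrt{33}}{2}, r₂ = \frac{3}{2} - \frac{\sqrt{33}}{2}.
General solution: f(n) = A·r₁^n + B·r₂^n.
From the initial conditions, A + B = 1 and r₁A + r₂B = -4.
Since r₁ - r₂ = √33: A = (-4 - (1)r₂)/√33 = \frac{1}{2} - \frac{\sqrt{33}}{6}, and B = 1 - A = \frac{1}{2} + \frac{\sqrt{33}}{6}.
So f(n) = \left(\frac{1}{2} - \frac{\sqrt{33}}{6}\right)\left(\frac{3}{2} + \frac{\sqrt{33}}{2}\right)^n + \left(\frac{1}{2} + \frac{\sqrt{33}}{6}\right)\left(\frac{3}{2} - \frac{\sqrt{33}}{2}\right)^n.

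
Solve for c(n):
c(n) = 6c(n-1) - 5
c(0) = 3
First-order linear non-homogeneous.
Homogeneous solution: c_h(n) = A·(6)^n.
Try constant particular solution c_p = K: K = 6K - 5 ⇒ K = 1.
General: c(n) = A·(6)^n + 1.
Apply c(0) = 3: A + 1 = 3 ⇒ A = 2.
So c(n) = 2 \cdot 6^{n} + 1.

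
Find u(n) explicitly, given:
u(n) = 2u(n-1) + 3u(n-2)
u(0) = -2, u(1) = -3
Characteristic equation: x² - 2x - 3 = 0, which factors as (x - (-1))(x - (3)) = 0.
Roots r₁ = -1, r₂ = 3 (distinct).
General solution: u(n) = A·(-1)^n + B·(3)^n.
From u(0) = -2: A + B = -2.
From u(1) = -3: -A + 3B = -3.
Solving: A = - \frac{3}{4}, B = - \frac{5}{4}.
So u(n) = - \frac{3 \left(-1\right)^{n}}{4} - \frac{5 \cdot 3^{n}}{4}.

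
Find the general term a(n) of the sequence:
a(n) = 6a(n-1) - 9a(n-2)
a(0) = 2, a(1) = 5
Characteristic equation: x² - 6x + 9 = 0, which is (x - (3))².
Repeated root r = 3.
General solution: a(n) = (A + Bn)·(3)^n.
From a(0) = 2: A = 2.
From a(1) = 5: (A + B)·(3) = 5 ⇒ B = - \frac{1}{3}.
So a(n) = \left(2 - \frac{n}{3}\right) \cdot (3)^n.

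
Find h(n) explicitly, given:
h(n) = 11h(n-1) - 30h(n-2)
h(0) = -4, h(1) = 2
Characteristic equation: x² - 11x + 30 = 0, which factors as (x - (5))(x - (6)) = 0.
Roots r₁ = 5, r₂ = 6 (distinct).
General solution: h(n) = A·(5)^n + B·(6)^n.
From h(0) = -4: A + B = -4.
From h(1) = 2: 5A + 6B = 2.
Solving: A = -26, B = 22.
So h(n) = - 26 \cdot 5^{n} + 22 \cdot 6^{n}.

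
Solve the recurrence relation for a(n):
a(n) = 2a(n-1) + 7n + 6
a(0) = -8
First-order linear with linear forcing.
Homogeneous solution: a_h(n) = A·(2)^n.
Try particular a_p(n) = pn + q. Substituting:
  pn + q = 2(p(n-1) + q) + 7n + 6.
Matching the n-coefficient: p = 2p + 7 ⇒ p = -7.
Matching constants: q = -2p + 2q + 6 ⇒ q = -20.
General: a(n) = A·(2)^n - 7 n - 20.
Apply a(0) = -8: A - 20 = -8 ⇒ A = 12.
So a(n) = 12 \cdot 2^{n} - 7 n - 20.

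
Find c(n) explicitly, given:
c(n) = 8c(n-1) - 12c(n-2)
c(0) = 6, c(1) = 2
Characteristic equation: x² - 8x + 12 = 0, which factors as (x - (2))(x - (6)) = 0.
Roots r₁ = 2, r₂ = 6 (distinct).
General solution: c(n) = A·(2)^n + B·(6)^n.
From c(0) = 6: A + B = 6.
From c(1) = 2: 2A + 6B = 2.
Solving: A = \frac{17}{2}, B = - \frac{5}{2}.
So c(n) = \frac{17 \cdot 2^{n}}{2} - \frac{5 \cdot 6^{n}}{2}.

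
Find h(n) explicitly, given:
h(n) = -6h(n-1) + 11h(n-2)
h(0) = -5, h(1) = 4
Characteristic equation: x² + 6x - 11 = 0.
Discriminant Δ = (-6)² + 4·(11) = 80.
Roots r₁,₂ = (-6 ± √80)/2, so r₁ = -3 + 2 \sqrt{5}, r₂ = - 2 \sqrt{5} - 3.
General solution: h(n) = A·r₁^n + B·r₂^n.
From the initial conditions, A + B = -5 and r₁A + r₂B = 4.
Since r₁ - r₂ = √80: A = (4 - (-5)r₂)/√80 = - \frac{5}{2} - \frac{11 \sqrt{5}}{20}, and B = -5 - A = - \frac{5}{2} + \frac{11 \sqrt{5}}{20}.
So h(n) = \left(- \frac{5}{2} - \frac{11 \sqrt{5}}{20}\right)\left(-3 + 2 \sqrt{5}\right)^n + \left(- \frac{5}{2} + \frac{11 \sqrt{5}}{20}\right)\left(- 2 \sqrt{5} - 3\right)^n.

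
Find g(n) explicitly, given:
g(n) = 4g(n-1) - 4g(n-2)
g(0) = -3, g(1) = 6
Characteristic equation: x² - 4x + 4 = 0, which is (x - (2))².
Repeated root r = 2.
General solution: g(n) = (A + Bn)·(2)^n.
From g(0) = -3: A = -3.
From g(1) = 6: (A + B)·(2) = 6 ⇒ B = 6.
So g(n) = \left(6 n - 3\right) \cdot (2)^n.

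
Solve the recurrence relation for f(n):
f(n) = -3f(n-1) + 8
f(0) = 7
First-order linear non-homogeneous.
Homogeneous solution: f_h(n) = A·(-3)^n.
Try constant particular solution f_p = K: K = -3K + 8 ⇒ K = 2.
General: f(n) = A·(-3)^n + 2.
Apply f(0) = 7: A + 2 = 7 ⇒ A = 5.
So f(n) = 5 \left(-3\right)^{n} + 2.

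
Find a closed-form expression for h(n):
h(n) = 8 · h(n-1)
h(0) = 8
Pure geometric recurrence with ratio 8.
By induction h(n) = h(0) · (8)^n = 8 \cdot 8^{n}.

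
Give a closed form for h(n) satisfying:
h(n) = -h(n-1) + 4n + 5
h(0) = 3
First-order linear with linear forcing.
Homogeneous solution: h_h(n) = A·(-1)^n.
Try particular h_p(n) = pn + q. Substituting:
  pn + q = -(p(n-1) + q) + 4n + 5.
Matching the n-coefficient: p = -p + 4 ⇒ p = 2.
Matching constants: q = p - q + 5 ⇒ q = \frac{7}{2}.
General: h(n) = A·(-1)^n + 2 n + \frac{7}{2}.
Apply h(0) = 3: A + \frac{7}{2} = 3 ⇒ A = - \frac{1}{2}.
So h(n) = - \frac{\left(-1\right)^{n}}{2} + 2 n + \frac{7}{2}.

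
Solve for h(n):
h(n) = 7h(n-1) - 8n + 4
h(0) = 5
First-order linear with linear forcing.
Homogeneous solution: h_h(n) = A·(7)^n.
Try particular h_p(n) = pn + q. Substituting:
  pn + q = 7(p(n-1) + q) - 8n + 4.
Matching the n-coefficient: p = 7p - 8 ⇒ p = \frac{4}{3}.
Matching constants: q = -7p + 7q + 4 ⇒ q = \frac{8}{9}.
General: h(n) = A·(7)^n + \frac{4 n}{3} + \frac{8}{9}.
Apply h(0) = 5: A + \frac{8}{9} = 5 ⇒ A = \frac{37}{9}.
So h(n) = \frac{37 \cdot 7^{n}}{9} + \frac{4 n}{3} + \frac{8}{9}.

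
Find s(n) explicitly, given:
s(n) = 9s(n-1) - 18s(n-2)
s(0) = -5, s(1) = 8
Characteristic equation: x² - 9x + 18 = 0, which factors as (x - (3))(x - (6)) = 0.
Roots r₁ = 3, r₂ = 6 (distinct).
General solution: s(n) = A·(3)^n + B·(6)^n.
From s(0) = -5: A + B = -5.
From s(1) = 8: 3A + 6B = 8.
Solving: A = - \frac{38}{3}, B = \frac{23}{3}.
So s(n) = - \frac{38 \cdot 3^{n}}{3} + \frac{23 \cdot 6^{n}}{3}.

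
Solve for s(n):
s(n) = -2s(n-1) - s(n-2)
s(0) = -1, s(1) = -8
Characteristic equation: x² + 2x + 1 = 0, which is (x - (-1))².
Repeated root r = -1.
General solution: s(n) = (A + Bn)·(-1)^n.
From s(0) = -1: A = -1.
From s(1) = -8: (A + B)·(-1) = -8 ⇒ B = 9.
So s(n) = \left(9 n - 1\right) \cdot (-1)^n.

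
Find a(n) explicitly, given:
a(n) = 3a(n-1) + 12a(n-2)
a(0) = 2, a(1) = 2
Characteristic equation: x² - 3x - 12 = 0.
Discriminant Δ = (3)² + 4·(12) = 57.
Roots r₁,₂ = (3 ± √57)/2, so r₁ = \frac{3}{2} + \frac{\sqrt{57}}{2}, r₂ = \frac{3}{2} - \frac{\sqrt{57}}{2}.
General solution: a(n) = A·r₁^n + B·r₂^n.
From the initial conditions, A + B = 2 and r₁A + r₂B = 2.
Since r₁ - r₂ = √57: A = (2 - (2)r₂)/√57 = 1 - \frac{\sqrt{57}}{57}, and B = 2 - A = \frac{\sqrt{57}}{57} + 1.
So a(n) = \left(1 - \frac{\sqrt{57}}{57}\right)\left(\frac{3}{2} + \frac{\sqrt{57}}{2}\right)^n + \left(\frac{\sqrt{57}}{57} + 1\right)\left(\frac{3}{2} - \frac{\sqrt{57}}{2}\right)^n.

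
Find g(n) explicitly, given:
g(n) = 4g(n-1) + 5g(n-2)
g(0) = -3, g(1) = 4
Characteristic equation: x² - 4x - 5 = 0, which factors as (x - (5))(x - (-1)) = 0.
Roots r₁ = 5, r₂ = -1 (distinct).
General solution: g(n) = A·(5)^n + B·(-1)^n.
From g(0) = -3: A + B = -3.
From g(1) = 4: 5A - B = 4.
Solving: A = \frac{1}{6}, B = - \frac{19}{6}.
So g(n) = - \frac{19 \left(-1\right)^{n}}{6} + \frac{5^{n}}{6}.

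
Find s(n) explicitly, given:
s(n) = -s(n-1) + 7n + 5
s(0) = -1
First-order linear with linear forcing.
Homogeneous solution: s_h(n) = A·(-1)^n.
Try particular s_p(n) = pn + q. Substituting:
  pn + q = -(p(n-1) + q) + 7n + 5.
Matching the n-coefficient: p = -p + 7 ⇒ p = \frac{7}{2}.
Matching constants: q = p - q + 5 ⇒ q = \frac{17}{4}.
General: s(n) = A·(-1)^n + \frac{7 n}{2} + \frac{17}{4}.
Apply s(0) = -1: A + \frac{17}{4} = -1 ⇒ A = - \frac{21}{4}.
So s(n) = - \frac{21 \left(-1\right)^{n}}{4} + \frac{7 n}{2} + \frac{17}{4}.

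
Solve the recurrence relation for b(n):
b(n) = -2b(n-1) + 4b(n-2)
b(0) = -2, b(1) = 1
Characteristic equation: x² + 2x - 4 = 0.
Discriminant Δ = (-2)² + 4·(4) = 20.
Roots r₁,₂ = (-2 ± √20)/2, so r₁ = -1 + \sqrt{5}, r₂ = - \sqrt{5} - 1.
General solution: b(n) = A·r₁^n + B·r₂^n.
From the initial conditions, A + B = -2 and r₁A + r₂B = 1.
Since r₁ - r₂ = √20: A = (1 - (-2)r₂)/√20 = -1 - \frac{\sqrt{5}}{10}, and B = -2 - A = -1 + \frac{\sqrt{5}}{10}.
So b(n) = \left(-1 - \frac{\sqrt{5}}{10}\right)\left(-1 + \sqrt{5}\right)^n + \left(-1 + \frac{\sqrt{5}}{10}\right)\left(- \sqrt{5} - 1\right)^n.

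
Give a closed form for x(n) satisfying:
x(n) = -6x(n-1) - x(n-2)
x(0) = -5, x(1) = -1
Characteristic equation: x² + 6x + 1 = 0.
Discriminant Δ = (-6)² + 4·(-1) = 32.
Roots r₁,₂ = (-6 ± √32)/2, so r₁ = -3 + 2 \sqrt{2}, r₂ = -3 - 2 \sqrt{2}.
General solution: x(n) = A·r₁^n + B·r₂^n.
From the initial conditions, A + B = -5 and r₁A + r₂B = -1.
Since r₁ - r₂ = √32: A = (-1 - (-5)r₂)/√32 = - 2 \sqrt{2} - \frac{5}{2}, and B = -5 - A = - \frac{5}{2} + 2 \sqrt{2}.
So x(n) = \left(- 2 \sqrt{2} - \frac{5}{2}\right)\left(-3 + 2 \sqrt{2}\right)^n + \left(- \frac{5}{2} + 2 \sqrt{2}\right)\left(-3 - 2 \sqrt{2}\right)^n.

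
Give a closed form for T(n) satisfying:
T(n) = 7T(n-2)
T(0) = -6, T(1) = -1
Characteristic equation: x² - 7 = 0.
Discriminant Δ = (0)² + 4·(7) = 28.
Roots r₁,₂ = (0 ± √28)/2, so r₁ = \sqrt{7}, r₂ = - \sqrt{7}.
General solution: T(n) = A·r₁^n + B·r₂^n.
From the initial conditions, A + B = -6 and r₁A + r₂B = -1.
Since r₁ - r₂ = √28: A = (-1 - (-6)r₂)/√28 = -3 - \frac{\sqrt{7}}{14}, and B = -6 - A = -3 + \frac{\sqrt{7}}{14}.
So T(n) = \left(-3 - \frac{\sqrt{7}}{14}\right)\left(\sqrt{7}\right)^n + \left(-3 + \frac{\sqrt{7}}{14}\right)\left(- \sqrt{7}\right)^n.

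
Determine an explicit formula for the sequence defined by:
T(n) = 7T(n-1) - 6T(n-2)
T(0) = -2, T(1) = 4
Characteristic equation: x² - 7x + 6 = 0, which factors as (x - (6))(x - (1)) = 0.
Roots r₁ = 6, r₂ = 1 (distinct).
General solution: T(n) = A·(6)^n + B·(1)^n.
From T(0) = -2: A + B = -2.
From T(1) = 4: 6A + B = 4.
Solving: A = \frac{6}{5}, B = - \frac{16}{5}.
So T(n) = \frac{6 \cdot 6^{n}}{5} - \frac{16}{5}.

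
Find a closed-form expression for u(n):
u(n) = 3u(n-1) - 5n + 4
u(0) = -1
First-order linear with linear forcing.
Homogeneous solution: u_h(n) = A·(3)^n.
Try particular u_p(n) = pn + q. Substituting:
  pn + q = 3(p(n-1) + q) - 5n + 4.
Matching the n-coefficient: p = 3p - 5 ⇒ p = \frac{5}{2}.
Matching constants: q = -3p + 3q + 4 ⇒ q = \frac{7}{4}.
General: u(n) = A·(3)^n + \frac{5 n}{2} + \frac{7}{4}.
Apply u(0) = -1: A + \frac{7}{4} = -1 ⇒ A = - \frac{11}{4}.
So u(n) = - \frac{11 \cdot 3^{n}}{4} + \frac{5 n}{2} + \frac{7}{4}.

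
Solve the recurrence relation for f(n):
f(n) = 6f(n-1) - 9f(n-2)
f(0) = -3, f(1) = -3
Characteristic equation: x² - 6x + 9 = 0, which is (x - (3))².
Repeated root r = 3.
General solution: f(n) = (A + Bn)·(3)^n.
From f(0) = -3: A = -3.
From f(1) = -3: (A + B)·(3) = -3 ⇒ B = 2.
So f(n) = \left(2 n - 3\right) \cdot (3)^n.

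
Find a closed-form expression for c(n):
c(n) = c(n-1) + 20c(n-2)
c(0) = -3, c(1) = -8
Characteristic equation: x² - x - 20 = 0, which factors as (x - (-4))(x - (5)) = 0.
Roots r₁ = -4, r₂ = 5 (distinct).
General solution: c(n) = A·(-4)^n + B·(5)^n.
From c(0) = -3: A + B = -3.
From c(1) = -8: -4A + 5B = -8.
Solving: A = - \frac{7}{9}, B = - \frac{20}{9}.
So c(n) = - \frac{7 \left(-4\right)^{n}}{9} - \frac{20 \cdot 5^{n}}{9}.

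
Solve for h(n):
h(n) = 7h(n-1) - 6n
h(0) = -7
First-order linear with linear forcing.
Homogeneous solution: h_h(n) = A·(7)^n.
Try particular h_p(n) = pn + q. Substituting:
  pn + q = 7(p(n-1) + q) - 6n.
Matching the n-coefficient: p = 7p - 6 ⇒ p = 1.
Matching constants: q = -7p + 7q ⇒ q = \frac{7}{6}.
General: h(n) = A·(7)^n + n + \frac{7}{6}.
Apply h(0) = -7: A + \frac{7}{6} = -7 ⇒ A = - \frac{49}{6}.
So h(n) = - \frac{49 \cdot 7^{n}}{6} + n + \frac{7}{6}.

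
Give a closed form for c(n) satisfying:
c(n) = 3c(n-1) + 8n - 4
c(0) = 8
First-order linear with linear forcing.
Homogeneous solution: c_h(n) = A·(3)^n.
Try particular c_p(n) = pn + q. Substituting:
  pn + q = 3(p(n-1) + q) + 8n - 4.
Matching the n-coefficient: p = 3p + 8 ⇒ p = -4.
Matching constants: q = -3p + 3q - 4 ⇒ q = -4.
General: c(n) = A·(3)^n - 4 n - 4.
Apply c(0) = 8: A - 4 = 8 ⇒ A = 12.
So c(n) = 12 \cdot 3^{n} - 4 n - 4.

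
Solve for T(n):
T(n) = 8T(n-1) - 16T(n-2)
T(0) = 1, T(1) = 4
Characteristic equation: x² - 8x + 16 = 0, which is (x - (4))².
Repeated root r = 4.
General solution: T(n) = (A + Bn)·(4)^n.
From T(0) = 1: A = 1.
From T(1) = 4: (A + B)·(4) = 4 ⇒ B = 0.
So T(n) = \left(1\right) \cdot (4)^n.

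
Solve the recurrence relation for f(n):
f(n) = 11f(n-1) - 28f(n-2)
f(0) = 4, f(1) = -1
Characteristic equation: x² - 11x + 28 = 0, which factors as (x - (7))(x - (4)) = 0.
Roots r₁ = 7, r₂ = 4 (distinct).
General solution: f(n) = A·(7)^n + B·(4)^n.
From f(0) = 4: A + B = 4.
From f(1) = -1: 7A + 4B = -1.
Solving: A = - \frac{17}{3}, B = \frac{29}{3}.
So f(n) = \frac{29 \cdot 4^{n}}{3} - \frac{17 \cdot 7^{n}}{3}.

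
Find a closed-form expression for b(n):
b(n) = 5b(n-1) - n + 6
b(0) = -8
First-order linear with linear forcing.
Homogeneous solution: b_h(n) = A·(5)^n.
Try particular b_p(n) = pn + q. Substituting:
  pn + q = 5(p(n-1) + q) - n + 6.
Matching the n-coefficient: p = 5p - 1 ⇒ p = \frac{1}{4}.
Matching constants: q = -5p + 5q + 6 ⇒ q = - \frac{19}{16}.
General: b(n) = A·(5)^n + \frac{n}{4} - \frac{19}{16}.
Apply b(0) = -8: A - \frac{19}{16} = -8 ⇒ A = - \frac{109}{16}.
So b(n) = - \frac{109 \cdot 5^{n}}{16} + \frac{n}{4} - \frac{19}{16}.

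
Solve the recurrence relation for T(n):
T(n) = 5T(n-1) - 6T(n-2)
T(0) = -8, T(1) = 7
Characteristic equation: x² - 5x + 6 = 0, which factors as (x - (3))(x - (2)) = 0.
Roots r₁ = 3, r₂ = 2 (distinct).
General solution: T(n) = A·(3)^n + B·(2)^n.
From T(0) = -8: A + B = -8.
From T(1) = 7: 3A + 2B = 7.
Solving: A = 23, B = -31.
So T(n) = - 31 \cdot 2^{n} + 23 \cdot 3^{n}.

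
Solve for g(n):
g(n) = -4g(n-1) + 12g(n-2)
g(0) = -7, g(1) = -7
Characteristic equation: x² + 4x - 12 = 0, which factors as (x - (2))(x - (-6)) = 0.
Roots r₁ = 2, r₂ = -6 (distinct).
General solution: g(n) = A·(2)^n + B·(-6)^n.
From g(0) = -7: A + B = -7.
From g(1) = -7: 2A - 6B = -7.
Solving: A = - \frac{49}{8}, B = - \frac{7}{8}.
So g(n) = - \frac{7 \left(-6\right)^{n}}{8} - \frac{49 \cdot 2^{n}}{8}.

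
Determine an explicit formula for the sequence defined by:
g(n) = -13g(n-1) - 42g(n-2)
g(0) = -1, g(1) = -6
Characteristic equation: x² + 13x + 42 = 0, which factors as (x - (-7))(x - (-6)) = 0.
Roots r₁ = -7, r₂ = -6 (distinct).
General solution: g(n) = A·(-7)^n + B·(-6)^n.
From g(0) = -1: A + B = -1.
From g(1) = -6: -7A - 6B = -6.
Solving: A = 12, B = -13.
So g(n) = - 13 \left(-6\right)^{n} + 12 \left(-7\right)^{n}.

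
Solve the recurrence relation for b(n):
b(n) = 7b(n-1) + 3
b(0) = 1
First-order linear non-homogeneous.
Homogeneous solution: b_h(n) = A·(7)^n.
Try constant particular solution b_p = K: K = 7K + 3 ⇒ K = - \frac{1}{2}.
General: b(n) = A·(7)^n - \frac{1}{2}.
Apply b(0) = 1: A - \frac{1}{2} = 1 ⇒ A = \frac{3}{2}.
So b(n) = \frac{3 \cdot 7^{n}}{2} - \frac{1}{2}.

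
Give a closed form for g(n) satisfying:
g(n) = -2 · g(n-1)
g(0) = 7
Pure geometric recurrence with ratio -2.
By induction g(n) = g(0) · (-2)^n = 7 \left(-2\right)^{n}.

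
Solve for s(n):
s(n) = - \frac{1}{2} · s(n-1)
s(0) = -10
Pure geometric recurrence with ratio - \frac{1}{2}.
By induction s(n) = s(0) · (- \frac{1}{2})^n = - 10 \left(- \frac{1}{2}\right)^{n}.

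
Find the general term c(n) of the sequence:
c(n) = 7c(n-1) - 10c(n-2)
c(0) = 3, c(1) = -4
Characteristic equation: x² - 7x + 10 = 0, which factors as (x - (5))(x - (2)) = 0.
Roots r₁ = 5, r₂ = 2 (distinct).
General solution: c(n) = A·(5)^n + B·(2)^n.
From c(0) = 3: A + B = 3.
From c(1) = -4: 5A + 2B = -4.
Solving: A = - \frac{10}{3}, B = \frac{19}{3}.
So c(n) = \frac{19 \cdot 2^{n}}{3} - \frac{10 \cdot 5^{n}}{3}.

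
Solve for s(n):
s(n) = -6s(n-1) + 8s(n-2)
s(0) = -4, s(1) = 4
Characteristic equation: x² + 6x - 8 = 0.
Discriminant Δ = (-6)² + 4·(8) = 68.
Roots r₁,₂ = (-6 ± √68)/2, so r₁ = -3 + \sqrt{17}, r₂ = - \sqrt{17} - 3.
General solution: s(n) = A·r₁^n + B·r₂^n.
From the initial conditions, A + B = -4 and r₁A + r₂B = 4.
Since r₁ - r₂ = √68: A = (4 - (-4)r₂)/√68 = -2 - \frac{4 \sqrt{17}}{17}, and B = -4 - A = -2 + \frac{4 \sqrt{17}}{17}.
So s(n) = \left(-2 - \frac{4 \sqrt{17}}{17}\right)\left(-3 + \sqrt{17}\right)^n + \left(-2 + \frac{4 \sqrt{17}}{17}\right)\left(- \sqrt{17} - 3\right)^n.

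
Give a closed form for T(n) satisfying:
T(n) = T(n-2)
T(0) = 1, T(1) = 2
Characteristic equation: x² - 1 = 0, which factors as (x - (1))(x - (-1)) = 0.
Roots r₁ = 1, r₂ = -1 (distinct).
General solution: T(n) = A·(1)^n + B·(-1)^n.
From T(0) = 1: A + B = 1.
From T(1) = 2: A - B = 2.
Solving: A = \frac{3}{2}, B = - \frac{1}{2}.
So T(n) = \frac{3}{2} - \frac{\left(-1\right)^{n}}{2}.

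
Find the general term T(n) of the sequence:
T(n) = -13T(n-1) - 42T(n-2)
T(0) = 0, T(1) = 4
Characteristic equation: x² + 13x + 42 = 0, which factors as (x - (-7))(x - (-6)) = 0.
Roots r₁ = -7, r₂ = -6 (distinct).
General solution: T(n) = A·(-7)^n + B·(-6)^n.
From T(0) = 0: A + B = 0.
From T(1) = 4: -7A - 6B = 4.
Solving: A = -4, B = 4.
So T(n) = 4 \left(-6\right)^{n} - 4 \left(-7\right)^{n}.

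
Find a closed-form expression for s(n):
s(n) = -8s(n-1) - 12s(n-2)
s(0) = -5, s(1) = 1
Characteristic equation: x² + 8x + 12 = 0, which factors as (x - (-2))(x - (-6)) = 0.
Roots r₁ = -2, r₂ = -6 (distinct).
General solution: s(n) = A·(-2)^n + B·(-6)^n.
From s(0) = -5: A + B = -5.
From s(1) = 1: -2A - 6B = 1.
Solving: A = - \frac{29}{4}, B = \frac{9}{4}.
So s(n) = - \frac{29 \left(-2\right)^{n}}{4} + \frac{9 \left(-6\right)^{n}}{4}.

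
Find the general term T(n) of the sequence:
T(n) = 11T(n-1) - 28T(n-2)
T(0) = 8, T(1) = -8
Characteristic equation: x² - 11x + 28 = 0, which factors as (x - (7))(x - (4)) = 0.
Roots r₁ = 7, r₂ = 4 (distinct).
General solution: T(n) = A·(7)^n + B·(4)^n.
From T(0) = 8: A + B = 8.
From T(1) = -8: 7A + 4B = -8.
Solving: A = - \frac{40}{3}, B = \frac{64}{3}.
So T(n) = \frac{64 \cdot 4^{n}}{3} - \frac{40 \cdot 7^{n}}{3}.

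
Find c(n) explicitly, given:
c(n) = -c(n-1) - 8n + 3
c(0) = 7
First-order linear with linear forcing.
Homogeneous solution: c_h(n) = A·(-1)^n.
Try particular c_p(n) = pn + q. Substituting:
  pn + q = -(p(n-1) + q) - 8n + 3.
Matching the n-coefficient: p = -p - 8 ⇒ p = -4.
Matching constants: q = p - q + 3 ⇒ q = - \frac{1}{2}.
General: c(n) = A·(-1)^n - 4 n - \frac{1}{2}.
Apply c(0) = 7: A - \frac{1}{2} = 7 ⇒ A = \frac{15}{2}.
So c(n) = \frac{15 \left(-1\right)^{n}}{2} - 4 n - \frac{1}{2}.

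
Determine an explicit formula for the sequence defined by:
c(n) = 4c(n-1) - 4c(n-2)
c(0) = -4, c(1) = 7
Characteristic equation: x² - 4x + 4 = 0, which is (x - (2))².
Repeated root r = 2.
General solution: c(n) = (A + Bn)·(2)^n.
From c(0) = -4: A = -4.
From c(1) = 7: (A + B)·(2) = 7 ⇒ B = \frac{15}{2}.
So c(n) = \left(\frac{15 n}{2} - 4\right) \cdot (2)^n.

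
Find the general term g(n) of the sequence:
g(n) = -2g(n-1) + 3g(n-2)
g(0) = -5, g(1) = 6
Characteristic equation: x² + 2x - 3 = 0, which factors as (x - (1))(x - (-3)) = 0.
Roots r₁ = 1, r₂ = -3 (distinct).
General solution: g(n) = A·(1)^n + B·(-3)^n.
From g(0) = -5: A + B = -5.
From g(1) = 6: A - 3B = 6.
Solving: A = - \frac{9}{4}, B = - \frac{11}{4}.
So g(n) = - \frac{11 \left(-3\right)^{n}}{4} - \frac{9}{4}.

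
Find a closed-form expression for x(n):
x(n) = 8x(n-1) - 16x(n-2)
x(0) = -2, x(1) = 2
Characteristic equation: x² - 8x + 16 = 0, which is (x - (4))².
Repeated root r = 4.
General solution: x(n) = (A + Bn)·(4)^n.
From x(0) = -2: A = -2.
From x(1) = 2: (A + B)·(4) = 2 ⇒ B = \frac{5}{2}.
So x(n) = \left(\frac{5 n}{2} - 2\right) \cdot (4)^n.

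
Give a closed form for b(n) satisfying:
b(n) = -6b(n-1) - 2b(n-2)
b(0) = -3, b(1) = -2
Characteristic equation: x² + 6x + 2 = 0.
Discriminant Δ = (-6)² + 4·(-2) = 28.
Roots r₁,₂ = (-6 ± √28)/2, so r₁ = -3 + \sqrt{7}, r₂ = -3 - \sqrt{7}.
General solution: b(n) = A·r₁^n + B·r₂^n.
From the initial conditions, A + B = -3 and r₁A + r₂B = -2.
Since r₁ - r₂ = √28: A = (-2 - (-3)r₂)/√28 = - \frac{11 \sqrt{7}}{14} - \frac{3}{2}, and B = -3 - A = - \frac{3}{2} + \frac{11 \sqrt{7}}{14}.
So b(n) = \left(- \frac{11 \sqrt{7}}{14} - \frac{3}{2}\right)\left(-3 + \sqrt{7}\right)^n + \left(- \frac{3}{2} + \frac{11 \sqrt{7}}{14}\right)\left(-3 - \sqrt{7}\right)^n.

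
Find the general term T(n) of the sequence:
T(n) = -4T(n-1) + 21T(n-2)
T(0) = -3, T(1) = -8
Characteristic equation: x² + 4x - 21 = 0, which factors as (x - (-7))(x - (3)) = 0.
Roots r₁ = -7, r₂ = 3 (distinct).
General solution: T(n) = A·(-7)^n + B·(3)^n.
From T(0) = -3: A + B = -3.
From T(1) = -8: -7A + 3B = -8.
Solving: A = - \frac{1}{10}, B = - \frac{29}{10}.
So T(n) = - \frac{\left(-7\right)^{n}}{10} - \frac{29 \cdot 3^{n}}{10}.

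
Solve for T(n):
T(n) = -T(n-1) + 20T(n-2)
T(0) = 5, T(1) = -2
Characteristic equation: x² + x - 20 = 0, which factors as (x - (4))(x - (-5)) = 0.
Roots r₁ = 4, r₂ = -5 (distinct).
General solution: T(n) = A·(4)^n + B·(-5)^n.
From T(0) = 5: A + B = 5.
From T(1) = -2: 4A - 5B = -2.
Solving: A = \frac{23}{9}, B = \frac{22}{9}.
So T(n) = \frac{22 \left(-5\right)^{n}}{9} + \frac{23 \cdot 4^{n}}{9}.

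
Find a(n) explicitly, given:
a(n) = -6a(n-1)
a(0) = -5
This is a homogeneous first-order recurrence with ratio -6.
By induction a(n) = a(0) · (-6)^n = - 5 \left(-6\right)^{n}.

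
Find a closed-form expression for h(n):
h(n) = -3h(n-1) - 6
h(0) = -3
First-order linear non-homogeneous.
Homogeneous solution: h_h(n) = A·(-3)^n.
Try constant particular solution h_p = K: K = -3K - 6 ⇒ K = - \frac{3}{2}.
General: h(n) = A·(-3)^n - \frac{3}{2}.
Apply h(0) = -3: A - \frac{3}{2} = -3 ⇒ A = - \frac{3}{2}.
So h(n) = - \frac{3 \left(-3\right)^{n}}{2} - \frac{3}{2}.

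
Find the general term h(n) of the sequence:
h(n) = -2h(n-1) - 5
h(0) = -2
First-order linear non-homogeneous.
Homogeneous solution: h_h(n) = A·(-2)^n.
Try constant particular solution h_p = K: K = -2K - 5 ⇒ K = - \frac{5}{3}.
General: h(n) = A·(-2)^n - \frac{5}{3}.
Apply h(0) = -2: A - \frac{5}{3} = -2 ⇒ A = - \frac{1}{3}.
So h(n) = - \frac{\left(-2\right)^{n}}{3} - \frac{5}{3}.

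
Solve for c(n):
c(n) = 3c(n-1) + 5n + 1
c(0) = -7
First-order linear with linear forcing.
Homogeneous solution: c_h(n) = A·(3)^n.
Try particular c_p(n) = pn + q. Substituting:
  pn + q = 3(p(n-1) + q) + 5n + 1.
Matching the n-coefficient: p = 3p + 5 ⇒ p = - \frac{5}{2}.
Matching constants: q = -3p + 3q + 1 ⇒ q = - \frac{17}{4}.
General: c(n) = A·(3)^n - \frac{5 n}{2} - \frac{17}{4}.
Apply c(0) = -7: A - \frac{17}{4} = -7 ⇒ A = - \frac{11}{4}.
So c(n) = - \frac{11 \cdot 3^{n}}{4} - \frac{5 n}{2} - \frac{17}{4}.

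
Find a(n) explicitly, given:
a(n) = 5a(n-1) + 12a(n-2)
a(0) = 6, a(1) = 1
Characteristic equation: x² - 5x - 12 = 0.
Discriminant Δ = (5)² + 4·(12) = 73.
Roots r₁,₂ = (5 ± √73)/2, so r₁ = \frac{5}{2} + \frac{\sqrt{73}}{2}, r₂ = \frac{5}{2} - \frac{\sqrt{73}}{2}.
General solution: a(n) = A·r₁^n + B·r₂^n.
From the initial conditions, A + B = 6 and r₁A + r₂B = 1.
Since r₁ - r₂ = √73: A = (1 - (6)r₂)/√73 = 3 - \frac{14 \sqrt{73}}{73}, and B = 6 - A = \frac{14 \sqrt{73}}{73} + 3.
So a(n) = \left(3 - \frac{14 \sqrt{73}}{73}\right)\left(\frac{5}{2} + \frac{\sqrt{73}}{2}\right)^n + \left(\frac{14 \sqrt{73}}{73} + 3\right)\left(\frac{5}{2} - \frac{\sqrt{73}}{2}\right)^n.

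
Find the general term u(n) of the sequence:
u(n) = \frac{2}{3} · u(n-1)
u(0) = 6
Pure geometric recurrence with ratio \frac{2}{3}.
By induction u(n) = u(0) · (\frac{2}{3})^n = 6 \left(\frac{2}{3}\right)^{n}.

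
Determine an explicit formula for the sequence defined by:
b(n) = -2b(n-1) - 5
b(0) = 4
First-order linear non-homogeneous.
Homogeneous solution: b_h(n) = A·(-2)^n.
Try constant particular solution b_p = K: K = -2K - 5 ⇒ K = - \frac{5}{3}.
General: b(n) = A·(-2)^n - \frac{5}{3}.
Apply b(0) = 4: A - \frac{5}{3} = 4 ⇒ A = \frac{17}{3}.
So b(n) = \frac{17 \left(-2\right)^{n}}{3} - \frac{5}{3}.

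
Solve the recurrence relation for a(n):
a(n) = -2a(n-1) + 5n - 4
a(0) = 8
First-order linear with linear forcing.
Homogeneous solution: a_h(n) = A·(-2)^n.
Try particular a_p(n) = pn + q. Substituting:
  pn + q = -2(p(n-1) + q) + 5n - 4.
Matching the n-coefficient: p = -2p + 5 ⇒ p = \frac{5}{3}.
Matching constants: q = 2p - 2q - 4 ⇒ q = - \frac{2}{9}.
General: a(n) = A·(-2)^n + \frac{5 n}{3} - \frac{2}{9}.
Apply a(0) = 8: A - \frac{2}{9} = 8 ⇒ A = \frac{74}{9}.
So a(n) = \frac{74 \left(-2\right)^{n}}{9} + \frac{5 n}{3} - \frac{2}{9}.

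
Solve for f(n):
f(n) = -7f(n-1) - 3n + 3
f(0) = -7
First-order linear with linear forcing.
Homogeneous solution: f_h(n) = A·(-7)^n.
Try particular f_p(n) = pn + q. Substituting:
  pn + q = -7(p(n-1) + q) - 3n + 3.
Matching the n-coefficient: p = -7p - 3 ⇒ p = - \frac{3}{8}.
Matching constants: q = 7p - 7q + 3 ⇒ q = \frac{3}{64}.
General: f(n) = A·(-7)^n - \frac{3 n}{8} + \frac{3}{64}.
Apply f(0) = -7: A + \frac{3}{64} = -7 ⇒ A = - \frac{451}{64}.
So f(n) = - \frac{451 \left(-7\right)^{n}}{64} - \frac{3 n}{8} + \frac{3}{64}.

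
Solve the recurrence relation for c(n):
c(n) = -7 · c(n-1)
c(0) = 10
Pure geometric recurrence with ratio -7.
By induction c(n) = c(0) · (-7)^n = 10 \left(-7\right)^{n}.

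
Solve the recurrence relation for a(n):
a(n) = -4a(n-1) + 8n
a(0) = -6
First-order linear with linear forcing.
Homogeneous solution: a_h(n) = A·(-4)^n.
Try particular a_p(n) = pn + q. Substituting:
  pn + q = -4(p(n-1) + q) + 8n.
Matching the n-coefficient: p = -4p + 8 ⇒ p = \frac{8}{5}.
Matching constants: q = 4p - 4q ⇒ q = \frac{32}{25}.
General: a(n) = A·(-4)^n + \frac{8 n}{5} + \frac{32}{25}.
Apply a(0) = -6: A + \frac{32}{25} = -6 ⇒ A = - \frac{182}{25}.
So a(n) = - \frac{182 \left(-4\right)^{n}}{25} + \frac{8 n}{5} + \frac{32}{25}.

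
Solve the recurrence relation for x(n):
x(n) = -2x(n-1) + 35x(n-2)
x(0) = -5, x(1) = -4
Characteristic equation: x² + 2x - 35 = 0, which factors as (x - (5))(x - (-7)) = 0.
Roots r₁ = 5, r₂ = -7 (distinct).
General solution: x(n) = A·(5)^n + B·(-7)^n.
From x(0) = -5: A + B = -5.
From x(1) = -4: 5A - 7B = -4.
Solving: A = - \frac{13}{4}, B = - \frac{7}{4}.
So x(n) = - \frac{7 \left(-7\right)^{n}}{4} - \frac{13 \cdot 5^{n}}{4}.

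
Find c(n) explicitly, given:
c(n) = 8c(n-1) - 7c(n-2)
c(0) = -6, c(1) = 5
Characteristic equation: x² - 8x + 7 = 0, which factors as (x - (1))(x - (7)) = 0.
Roots r₁ = 1, r₂ = 7 (distinct).
General solution: c(n) = A·(1)^n + B·(7)^n.
From c(0) = -6: A + B = -6.
From c(1) = 5: A + 7B = 5.
Solving: A = - \frac{47}{6}, B = \frac{11}{6}.
So c(n) = \frac{11 \cdot 7^{n}}{6} - \frac{47}{6}.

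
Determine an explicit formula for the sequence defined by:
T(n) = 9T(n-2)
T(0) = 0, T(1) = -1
Characteristic equation: x² - 9 = 0, which factors as (x - (3))(x - (-3)) = 0.
Roots r₁ = 3, r₂ = -3 (distinct).
General solution: T(n) = A·(3)^n + B·(-3)^n.
From T(0) = 0: A + B = 0.
From T(1) = -1: 3A - 3B = -1.
Solving: A = - \frac{1}{6}, B = \frac{1}{6}.
So T(n) = \frac{\left(-3\right)^{n}}{6} - \frac{3^{n}}{6}.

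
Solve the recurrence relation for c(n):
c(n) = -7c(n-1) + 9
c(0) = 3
First-order linear non-homogeneous.
Homogeneous solution: c_h(n) = A·(-7)^n.
Try constant particular solution c_p = K: K = -7K + 9 ⇒ K = \frac{9}{8}.
General: c(n) = A·(-7)^n + \frac{9}{8}.
Apply c(0) = 3: A + \frac{9}{8} = 3 ⇒ A = \frac{15}{8}.
So c(n) = \frac{15 \left(-7\right)^{n}}{8} + \frac{9}{8}.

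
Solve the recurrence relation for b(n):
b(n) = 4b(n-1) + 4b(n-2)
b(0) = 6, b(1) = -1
Characteristic equation: x² - 4x - 4 = 0.
Discriminant Δ = (4)² + 4·(4) = 32.
Roots r₁,₂ = (4 ± √32)/2, so r₁ = 2 + 2 \sqrt{2}, r₂ = 2 - 2 \sqrt{2}.
General solution: b(n) = A·r₁^n + B·r₂^n.
From the initial conditions, A + B = 6 and r₁A + r₂B = -1.
Since r₁ - r₂ = √32: A = (-1 - (6)r₂)/√32 = 3 - \frac{13 \sqrt{2}}{8}, and B = 6 - A = \frac{13 \sqrt{2}}{8} + 3.
So b(n) = \left(3 - \frac{13 \sqrt{2}}{8}\right)\left(2 + 2 \sqrt{2}\right)^n + \left(\frac{13 \sqrt{2}}{8} + 3\right)\left(2 - 2 \sqrt{2}\right)^n.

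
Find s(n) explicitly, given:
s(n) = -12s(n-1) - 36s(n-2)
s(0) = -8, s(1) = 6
Characteristic equation: x² + 12x + 36 = 0, which is (x - (-6))².
Repeated root r = -6.
General solution: s(n) = (A + Bn)·(-6)^n.
From s(0) = -8: A = -8.
From s(1) = 6: (A + B)·(-6) = 6 ⇒ B = 7.
So s(n) = \left(7 n - 8\right) \cdot (-6)^n.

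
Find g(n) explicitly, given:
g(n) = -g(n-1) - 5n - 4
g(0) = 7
First-order linear with linear forcing.
Homogeneous solution: g_h(n) = A·(-1)^n.
Try particular g_p(n) = pn + q. Substituting:
  pn + q = -(p(n-1) + q) - 5n - 4.
Matching the n-coefficient: p = -p - 5 ⇒ p = - \frac{5}{2}.
Matching constants: q = p - q - 4 ⇒ q = - \frac{13}{4}.
General: g(n) = A·(-1)^n - \frac{5 n}{2} - \frac{13}{4}.
Apply g(0) = 7: A - \frac{13}{4} = 7 ⇒ A = \frac{41}{4}.
So g(n) = \frac{41 \left(-1\right)^{n}}{4} - \frac{5 n}{2} - \frac{13}{4}.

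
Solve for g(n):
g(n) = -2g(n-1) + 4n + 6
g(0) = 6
First-order linear with linear forcing.
Homogeneous solution: g_h(n) = A·(-2)^n.
Try particular g_p(n) = pn + q. Substituting:
  pn + q = -2(p(n-1) + q) + 4n + 6.
Matching the n-coefficient: p = -2p + 4 ⇒ p = \frac{4}{3}.
Matching constants: q = 2p - 2q + 6 ⇒ q = \frac{26}{9}.
General: g(n) = A·(-2)^n + \frac{4 n}{3} + \frac{26}{9}.
Apply g(0) = 6: A + \frac{26}{9} = 6 ⇒ A = \frac{28}{9}.
So g(n) = \frac{28 \left(-2\right)^{n}}{9} + \frac{4 n}{3} + \frac{26}{9}.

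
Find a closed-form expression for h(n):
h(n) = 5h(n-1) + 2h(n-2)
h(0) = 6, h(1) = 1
Characteristic equation: x² - 5x - 2 = 0.
Discriminant Δ = (5)² + 4·(2) = 33.
Roots r₁,₂ = (5 ± √33)/2, so r₁ = \frac{5}{2} + \frac{\sqrt{33}}{2}, r₂ = \frac{5}{2} - \frac{\sqrt{33}}{2}.
General solution: h(n) = A·r₁^n + B·r₂^n.
From the initial conditions, A + B = 6 and r₁A + r₂B = 1.
Since r₁ - r₂ = √33: A = (1 - (6)r₂)/√33 = 3 - \frac{14 \sqrt{33}}{33}, and B = 6 - A = \frac{14 \sqrt{33}}{33} + 3.
So h(n) = \left(3 - \frac{14 \sqrt{33}}{33}\right)\left(\frac{5}{2} + \frac{\sqrt{33}}{2}\right)^n + \left(\frac{14 \sqrt{33}}{33} + 3\right)\left(\frac{5}{2} - \frac{\sqrt{33}}{2}\right)^n.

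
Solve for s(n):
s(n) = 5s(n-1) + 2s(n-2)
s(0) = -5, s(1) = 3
Characteristic equation: x² - 5x - 2 = 0.
Discriminant Δ = (5)² + 4·(2) = 33.
Roots r₁,₂ = (5 ± √33)/2, so r₁ = \frac{5}{2} + \frac{\sqrt{33}}{2}, r₂ = \frac{5}{2} - \frac{\sqrt{33}}{2}.
General solution: s(n) = A·r₁^n + B·r₂^n.
From the initial conditions, A + B = -5 and r₁A + r₂B = 3.
Since r₁ - r₂ = √33: A = (3 - (-5)r₂)/√33 = - \frac{5}{2} + \frac{31 \sqrt{33}}{66}, and B = -5 - A = - \frac{31 \sqrt{33}}{66} - \frac{5}{2}.
So s(n) = \left(- \frac{5}{2} + \frac{31 \sqrt{33}}{66}\right)\left(\frac{5}{2} + \frac{\sqrt{33}}{2}\right)^n + \left(- \frac{31 \sqrt{33}}{66} - \frac{5}{2}\right)\left(\frac{5}{2} - \frac{\sqrt{33}}{2}\right)^n.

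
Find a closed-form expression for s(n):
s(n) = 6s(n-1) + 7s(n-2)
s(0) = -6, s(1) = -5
Characteristic equation: x² - 6x - 7 = 0, which factors as (x - (-1))(x - (7)) = 0.
Roots r₁ = -1, r₂ = 7 (distinct).
General solution: s(n) = A·(-1)^n + B·(7)^n.
From s(0) = -6: A + B = -6.
From s(1) = -5: -A + 7B = -5.
Solving: A = - \frac{37}{8}, B = - \frac{11}{8}.
So s(n) = - \frac{37 \left(-1\right)^{n}}{8} - \frac{11 \cdot 7^{n}}{8}.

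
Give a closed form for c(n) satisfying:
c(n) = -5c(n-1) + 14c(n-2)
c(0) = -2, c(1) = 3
Characteristic equation: x² + 5x - 14 = 0, which factors as (x - (2))(x - (-7)) = 0.
Roots r₁ = 2, r₂ = -7 (distinct).
General solution: c(n) = A·(2)^n + B·(-7)^n.
From c(0) = -2: A + B = -2.
From c(1) = 3: 2A - 7B = 3.
Solving: A = - \frac{11}{9}, B = - \frac{7}{9}.
So c(n) = - \frac{7 \left(-7\right)^{n}}{9} - \frac{11 \cdot 2^{n}}{9}.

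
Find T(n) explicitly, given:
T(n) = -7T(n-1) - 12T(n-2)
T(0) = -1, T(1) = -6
Characteristic equation: x² + 7x + 12 = 0, which factors as (x - (-3))(x - (-4)) = 0.
Roots r₁ = -3, r₂ = -4 (distinct).
General solution: T(n) = A·(-3)^n + B·(-4)^n.
From T(0) = -1: A + B = -1.
From T(1) = -6: -3A - 4B = -6.
Solving: A = -10, B = 9.
So T(n) = - 10 \left(-3\right)^{n} + 9 \left(-4\right)^{n}.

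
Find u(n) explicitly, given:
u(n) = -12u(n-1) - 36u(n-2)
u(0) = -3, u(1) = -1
Characteristic equation: x² + 12x + 36 = 0, which is (x - (-6))².
Repeated root r = -6.
General solution: u(n) = (A + Bn)·(-6)^n.
From u(0) = -3: A = -3.
From u(1) = -1: (A + B)·(-6) = -1 ⇒ B = \frac{19}{6}.
So u(n) = \left(\frac{19 n}{6} - 3\right) \cdot (-6)^n.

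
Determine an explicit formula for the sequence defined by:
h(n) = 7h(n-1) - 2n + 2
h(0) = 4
First-order linear with linear forcing.
Homogeneous solution: h_h(n) = A·(7)^n.
Try particular h_p(n) = pn + q. Substituting:
  pn + q = 7(p(n-1) + q) - 2n + 2.
Matching the n-coefficient: p = 7p - 2 ⇒ p = \frac{1}{3}.
Matching constants: q = -7p + 7q + 2 ⇒ q = \frac{1}{18}.
General: h(n) = A·(7)^n + \frac{n}{3} + \frac{1}{18}.
Apply h(0) = 4: A + \frac{1}{18} = 4 ⇒ A = \frac{71}{18}.
So h(n) = \frac{71 \cdot 7^{n}}{18} + \frac{n}{3} + \frac{1}{18}.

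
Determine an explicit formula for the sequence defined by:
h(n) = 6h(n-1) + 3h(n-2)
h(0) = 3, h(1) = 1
Characteristic equation: x² - 6x - 3 = 0.
Discriminant Δ = (6)² + 4·(3) = 48.
Roots r₁,₂ = (6 ± √48)/2, so r₁ = 3 + 2 \sqrt{3}, r₂ = 3 - 2 \sqrt{3}.
General solution: h(n) = A·r₁^n + B·r₂^n.
From the initial conditions, A + B = 3 and r₁A + r₂B = 1.
Since r₁ - r₂ = √48: A = (1 - (3)r₂)/√48 = \frac{3}{2} - \frac{2 \sqrt{3}}{3}, and B = 3 - A = \frac{2 \sqrt{3}}{3} + \frac{3}{2}.
So h(n) = \left(\frac{3}{2} - \frac{2 \sqrt{3}}{3}\right)\left(3 + 2 \sqrt{3}\right)^n + \left(\frac{2 \sqrt{3}}{3} + \frac{3}{2}\right)\left(3 - 2 \sqrt{3}\right)^n.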